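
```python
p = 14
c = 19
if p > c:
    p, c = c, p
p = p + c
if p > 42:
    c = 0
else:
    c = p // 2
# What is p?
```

Trace (tracking p):
p = 14  # -> p = 14
c = 19  # -> c = 19
if p > c:  # condition is False
p = p + c  # -> p = 33
if p > 42:  # condition is False
else:
    c = p // 2  # -> c = 16

Answer: 33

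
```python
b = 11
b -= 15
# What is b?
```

Answer: -4

Derivation:
Trace (tracking b):
b = 11  # -> b = 11
b -= 15  # -> b = -4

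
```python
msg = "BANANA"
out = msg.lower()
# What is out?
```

Trace (tracking out):
msg = 'BANANA'  # -> msg = 'BANANA'
out = msg.lower()  # -> out = 'banana'

Answer: 'banana'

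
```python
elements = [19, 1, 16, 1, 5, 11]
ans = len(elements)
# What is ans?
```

Trace (tracking ans):
elements = [19, 1, 16, 1, 5, 11]  # -> elements = [19, 1, 16, 1, 5, 11]
ans = len(elements)  # -> ans = 6

Answer: 6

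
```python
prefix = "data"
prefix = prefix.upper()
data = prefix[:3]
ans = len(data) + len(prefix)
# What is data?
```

Trace (tracking data):
prefix = 'data'  # -> prefix = 'data'
prefix = prefix.upper()  # -> prefix = 'DATA'
data = prefix[:3]  # -> data = 'DAT'
ans = len(data) + len(prefix)  # -> ans = 7

Answer: 'DAT'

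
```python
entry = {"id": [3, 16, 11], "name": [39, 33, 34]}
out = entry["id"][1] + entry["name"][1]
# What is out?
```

Answer: 49

Derivation:
Trace (tracking out):
entry = {'id': [3, 16, 11], 'name': [39, 33, 34]}  # -> entry = {'id': [3, 16, 11], 'name': [39, 33, 34]}
out = entry['id'][1] + entry['name'][1]  # -> out = 49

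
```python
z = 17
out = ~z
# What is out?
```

Answer: -18

Derivation:
Trace (tracking out):
z = 17  # -> z = 17
out = ~z  # -> out = -18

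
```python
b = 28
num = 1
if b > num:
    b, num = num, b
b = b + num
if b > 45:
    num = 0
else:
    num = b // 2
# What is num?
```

Trace (tracking num):
b = 28  # -> b = 28
num = 1  # -> num = 1
if b > num:  # condition is True
    b, num = (num, b)  # -> b = 1, num = 28
b = b + num  # -> b = 29
if b > 45:  # condition is False
else:
    num = b // 2  # -> num = 14

Answer: 14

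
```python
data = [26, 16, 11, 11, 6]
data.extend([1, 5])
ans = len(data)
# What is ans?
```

Trace (tracking ans):
data = [26, 16, 11, 11, 6]  # -> data = [26, 16, 11, 11, 6]
data.extend([1, 5])  # -> data = [26, 16, 11, 11, 6, 1, 5]
ans = len(data)  # -> ans = 7

Answer: 7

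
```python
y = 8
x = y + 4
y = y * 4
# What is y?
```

Answer: 32

Derivation:
Trace (tracking y):
y = 8  # -> y = 8
x = y + 4  # -> x = 12
y = y * 4  # -> y = 32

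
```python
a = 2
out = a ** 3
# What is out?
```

Answer: 8

Derivation:
Trace (tracking out):
a = 2  # -> a = 2
out = a ** 3  # -> out = 8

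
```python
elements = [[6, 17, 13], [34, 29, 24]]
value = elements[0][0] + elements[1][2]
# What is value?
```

Trace (tracking value):
elements = [[6, 17, 13], [34, 29, 24]]  # -> elements = [[6, 17, 13], [34, 29, 24]]
value = elements[0][0] + elements[1][2]  # -> value = 30

Answer: 30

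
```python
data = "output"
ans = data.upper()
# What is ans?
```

Answer: 'OUTPUT'

Derivation:
Trace (tracking ans):
data = 'output'  # -> data = 'output'
ans = data.upper()  # -> ans = 'OUTPUT'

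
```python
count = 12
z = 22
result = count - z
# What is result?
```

Trace (tracking result):
count = 12  # -> count = 12
z = 22  # -> z = 22
result = count - z  # -> result = -10

Answer: -10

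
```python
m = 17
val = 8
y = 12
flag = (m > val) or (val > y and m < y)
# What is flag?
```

Trace (tracking flag):
m = 17  # -> m = 17
val = 8  # -> val = 8
y = 12  # -> y = 12
flag = m > val or (val > y and m < y)  # -> flag = True

Answer: True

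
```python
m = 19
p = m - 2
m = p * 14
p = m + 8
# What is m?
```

Answer: 238

Derivation:
Trace (tracking m):
m = 19  # -> m = 19
p = m - 2  # -> p = 17
m = p * 14  # -> m = 238
p = m + 8  # -> p = 246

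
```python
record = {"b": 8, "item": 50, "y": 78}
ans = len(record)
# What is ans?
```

Trace (tracking ans):
record = {'b': 8, 'item': 50, 'y': 78}  # -> record = {'b': 8, 'item': 50, 'y': 78}
ans = len(record)  # -> ans = 3

Answer: 3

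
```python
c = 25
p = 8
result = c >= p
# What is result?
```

Answer: True

Derivation:
Trace (tracking result):
c = 25  # -> c = 25
p = 8  # -> p = 8
result = c >= p  # -> result = True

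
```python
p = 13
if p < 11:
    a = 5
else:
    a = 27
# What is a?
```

Answer: 27

Derivation:
Trace (tracking a):
p = 13  # -> p = 13
if p < 11:  # condition is False
else:
    a = 27  # -> a = 27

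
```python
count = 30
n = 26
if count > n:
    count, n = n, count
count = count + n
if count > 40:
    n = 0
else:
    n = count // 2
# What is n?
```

Trace (tracking n):
count = 30  # -> count = 30
n = 26  # -> n = 26
if count > n:  # condition is True
    count, n = (n, count)  # -> count = 26, n = 30
count = count + n  # -> count = 56
if count > 40:  # condition is True
    n = 0  # -> n = 0

Answer: 0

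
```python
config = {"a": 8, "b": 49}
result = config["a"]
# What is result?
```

Answer: 8

Derivation:
Trace (tracking result):
config = {'a': 8, 'b': 49}  # -> config = {'a': 8, 'b': 49}
result = config['a']  # -> result = 8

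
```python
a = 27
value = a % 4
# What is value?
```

Trace (tracking value):
a = 27  # -> a = 27
value = a % 4  # -> value = 3

Answer: 3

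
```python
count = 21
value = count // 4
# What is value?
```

Answer: 5

Derivation:
Trace (tracking value):
count = 21  # -> count = 21
value = count // 4  # -> value = 5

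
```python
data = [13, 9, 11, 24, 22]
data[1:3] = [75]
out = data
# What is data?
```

Answer: [13, 75, 24, 22]

Derivation:
Trace (tracking data):
data = [13, 9, 11, 24, 22]  # -> data = [13, 9, 11, 24, 22]
data[1:3] = [75]  # -> data = [13, 75, 24, 22]
out = data  # -> out = [13, 75, 24, 22]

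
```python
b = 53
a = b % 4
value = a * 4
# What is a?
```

Trace (tracking a):
b = 53  # -> b = 53
a = b % 4  # -> a = 1
value = a * 4  # -> value = 4

Answer: 1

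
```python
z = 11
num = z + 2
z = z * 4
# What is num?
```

Trace (tracking num):
z = 11  # -> z = 11
num = z + 2  # -> num = 13
z = z * 4  # -> z = 44

Answer: 13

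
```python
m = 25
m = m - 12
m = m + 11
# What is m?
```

Answer: 24

Derivation:
Trace (tracking m):
m = 25  # -> m = 25
m = m - 12  # -> m = 13
m = m + 11  # -> m = 24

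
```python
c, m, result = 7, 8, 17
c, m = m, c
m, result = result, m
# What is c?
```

Trace (tracking c):
c, m, result = (7, 8, 17)  # -> c = 7, m = 8, result = 17
c, m = (m, c)  # -> c = 8, m = 7
m, result = (result, m)  # -> m = 17, result = 7

Answer: 8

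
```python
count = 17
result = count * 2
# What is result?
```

Answer: 34

Derivation:
Trace (tracking result):
count = 17  # -> count = 17
result = count * 2  # -> result = 34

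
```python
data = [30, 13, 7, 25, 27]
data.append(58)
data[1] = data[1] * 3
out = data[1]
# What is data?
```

Answer: [30, 39, 7, 25, 27, 58]

Derivation:
Trace (tracking data):
data = [30, 13, 7, 25, 27]  # -> data = [30, 13, 7, 25, 27]
data.append(58)  # -> data = [30, 13, 7, 25, 27, 58]
data[1] = data[1] * 3  # -> data = [30, 39, 7, 25, 27, 58]
out = data[1]  # -> out = 39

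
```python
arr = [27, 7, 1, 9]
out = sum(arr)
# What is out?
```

Trace (tracking out):
arr = [27, 7, 1, 9]  # -> arr = [27, 7, 1, 9]
out = sum(arr)  # -> out = 44

Answer: 44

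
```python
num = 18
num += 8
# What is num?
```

Answer: 26

Derivation:
Trace (tracking num):
num = 18  # -> num = 18
num += 8  # -> num = 26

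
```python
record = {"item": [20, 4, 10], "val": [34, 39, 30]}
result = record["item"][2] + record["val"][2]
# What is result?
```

Answer: 40

Derivation:
Trace (tracking result):
record = {'item': [20, 4, 10], 'val': [34, 39, 30]}  # -> record = {'item': [20, 4, 10], 'val': [34, 39, 30]}
result = record['item'][2] + record['val'][2]  # -> result = 40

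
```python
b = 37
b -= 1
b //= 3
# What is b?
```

Answer: 12

Derivation:
Trace (tracking b):
b = 37  # -> b = 37
b -= 1  # -> b = 36
b //= 3  # -> b = 12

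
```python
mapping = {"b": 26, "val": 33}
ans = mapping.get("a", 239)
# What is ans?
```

Answer: 239

Derivation:
Trace (tracking ans):
mapping = {'b': 26, 'val': 33}  # -> mapping = {'b': 26, 'val': 33}
ans = mapping.get('a', 239)  # -> ans = 239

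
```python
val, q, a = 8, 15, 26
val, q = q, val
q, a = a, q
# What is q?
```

Trace (tracking q):
val, q, a = (8, 15, 26)  # -> val = 8, q = 15, a = 26
val, q = (q, val)  # -> val = 15, q = 8
q, a = (a, q)  # -> q = 26, a = 8

Answer: 26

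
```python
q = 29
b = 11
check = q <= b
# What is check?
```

Trace (tracking check):
q = 29  # -> q = 29
b = 11  # -> b = 11
check = q <= b  # -> check = False

Answer: False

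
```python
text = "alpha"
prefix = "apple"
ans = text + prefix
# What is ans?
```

Trace (tracking ans):
text = 'alpha'  # -> text = 'alpha'
prefix = 'apple'  # -> prefix = 'apple'
ans = text + prefix  # -> ans = 'alphaapple'

Answer: 'alphaapple'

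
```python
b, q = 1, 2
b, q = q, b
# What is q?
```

Answer: 1

Derivation:
Trace (tracking q):
b, q = (1, 2)  # -> b = 1, q = 2
b, q = (q, b)  # -> b = 2, q = 1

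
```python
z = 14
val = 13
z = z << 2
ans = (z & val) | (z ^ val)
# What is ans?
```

Trace (tracking ans):
z = 14  # -> z = 14
val = 13  # -> val = 13
z = z << 2  # -> z = 56
ans = z & val | z ^ val  # -> ans = 61

Answer: 61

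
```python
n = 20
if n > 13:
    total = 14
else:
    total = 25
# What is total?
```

Answer: 14

Derivation:
Trace (tracking total):
n = 20  # -> n = 20
if n > 13:  # condition is True
    total = 14  # -> total = 14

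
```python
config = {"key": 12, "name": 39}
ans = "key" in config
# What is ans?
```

Trace (tracking ans):
config = {'key': 12, 'name': 39}  # -> config = {'key': 12, 'name': 39}
ans = 'key' in config  # -> ans = True

Answer: True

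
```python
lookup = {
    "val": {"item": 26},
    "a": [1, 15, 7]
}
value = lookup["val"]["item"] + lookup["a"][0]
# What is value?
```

Trace (tracking value):
lookup = {'val': {'item': 26}, 'a': [1, 15, 7]}  # -> lookup = {'val': {'item': 26}, 'a': [1, 15, 7]}
value = lookup['val']['item'] + lookup['a'][0]  # -> value = 27

Answer: 27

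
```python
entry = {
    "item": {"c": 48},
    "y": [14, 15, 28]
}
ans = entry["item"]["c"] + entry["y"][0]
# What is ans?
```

Answer: 62

Derivation:
Trace (tracking ans):
entry = {'item': {'c': 48}, 'y': [14, 15, 28]}  # -> entry = {'item': {'c': 48}, 'y': [14, 15, 28]}
ans = entry['item']['c'] + entry['y'][0]  # -> ans = 62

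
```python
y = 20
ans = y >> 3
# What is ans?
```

Trace (tracking ans):
y = 20  # -> y = 20
ans = y >> 3  # -> ans = 2

Answer: 2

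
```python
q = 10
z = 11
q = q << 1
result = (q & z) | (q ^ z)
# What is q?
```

Answer: 20

Derivation:
Trace (tracking q):
q = 10  # -> q = 10
z = 11  # -> z = 11
q = q << 1  # -> q = 20
result = q & z | q ^ z  # -> result = 31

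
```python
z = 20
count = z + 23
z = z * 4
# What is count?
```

Answer: 43

Derivation:
Trace (tracking count):
z = 20  # -> z = 20
count = z + 23  # -> count = 43
z = z * 4  # -> z = 80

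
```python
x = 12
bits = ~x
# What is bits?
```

Trace (tracking bits):
x = 12  # -> x = 12
bits = ~x  # -> bits = -13

Answer: -13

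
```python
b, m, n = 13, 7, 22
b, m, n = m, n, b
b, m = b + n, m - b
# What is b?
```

Answer: 20

Derivation:
Trace (tracking b):
b, m, n = (13, 7, 22)  # -> b = 13, m = 7, n = 22
b, m, n = (m, n, b)  # -> b = 7, m = 22, n = 13
b, m = (b + n, m - b)  # -> b = 20, m = 15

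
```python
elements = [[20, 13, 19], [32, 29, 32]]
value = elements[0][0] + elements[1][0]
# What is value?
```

Answer: 52

Derivation:
Trace (tracking value):
elements = [[20, 13, 19], [32, 29, 32]]  # -> elements = [[20, 13, 19], [32, 29, 32]]
value = elements[0][0] + elements[1][0]  # -> value = 52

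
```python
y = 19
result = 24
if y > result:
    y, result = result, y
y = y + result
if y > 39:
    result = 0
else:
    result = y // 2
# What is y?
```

Answer: 43

Derivation:
Trace (tracking y):
y = 19  # -> y = 19
result = 24  # -> result = 24
if y > result:  # condition is False
y = y + result  # -> y = 43
if y > 39:  # condition is True
    result = 0  # -> result = 0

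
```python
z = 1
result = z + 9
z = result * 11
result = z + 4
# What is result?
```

Answer: 114

Derivation:
Trace (tracking result):
z = 1  # -> z = 1
result = z + 9  # -> result = 10
z = result * 11  # -> z = 110
result = z + 4  # -> result = 114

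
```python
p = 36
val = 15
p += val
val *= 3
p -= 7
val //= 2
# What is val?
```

Trace (tracking val):
p = 36  # -> p = 36
val = 15  # -> val = 15
p += val  # -> p = 51
val *= 3  # -> val = 45
p -= 7  # -> p = 44
val //= 2  # -> val = 22

Answer: 22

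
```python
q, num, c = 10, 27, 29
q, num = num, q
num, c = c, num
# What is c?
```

Answer: 10

Derivation:
Trace (tracking c):
q, num, c = (10, 27, 29)  # -> q = 10, num = 27, c = 29
q, num = (num, q)  # -> q = 27, num = 10
num, c = (c, num)  # -> num = 29, c = 10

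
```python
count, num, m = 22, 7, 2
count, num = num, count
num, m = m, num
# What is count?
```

Trace (tracking count):
count, num, m = (22, 7, 2)  # -> count = 22, num = 7, m = 2
count, num = (num, count)  # -> count = 7, num = 22
num, m = (m, num)  # -> num = 2, m = 22

Answer: 7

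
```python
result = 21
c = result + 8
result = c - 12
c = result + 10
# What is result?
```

Answer: 17

Derivation:
Trace (tracking result):
result = 21  # -> result = 21
c = result + 8  # -> c = 29
result = c - 12  # -> result = 17
c = result + 10  # -> c = 27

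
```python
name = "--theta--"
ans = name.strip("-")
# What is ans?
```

Trace (tracking ans):
name = '--theta--'  # -> name = '--theta--'
ans = name.strip('-')  # -> ans = 'theta'

Answer: 'theta'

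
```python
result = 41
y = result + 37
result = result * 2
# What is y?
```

Answer: 78

Derivation:
Trace (tracking y):
result = 41  # -> result = 41
y = result + 37  # -> y = 78
result = result * 2  # -> result = 82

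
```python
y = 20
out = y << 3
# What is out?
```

Trace (tracking out):
y = 20  # -> y = 20
out = y << 3  # -> out = 160

Answer: 160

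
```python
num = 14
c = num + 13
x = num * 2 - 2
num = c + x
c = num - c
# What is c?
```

Trace (tracking c):
num = 14  # -> num = 14
c = num + 13  # -> c = 27
x = num * 2 - 2  # -> x = 26
num = c + x  # -> num = 53
c = num - c  # -> c = 26

Answer: 26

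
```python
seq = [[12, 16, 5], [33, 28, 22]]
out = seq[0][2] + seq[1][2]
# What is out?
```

Trace (tracking out):
seq = [[12, 16, 5], [33, 28, 22]]  # -> seq = [[12, 16, 5], [33, 28, 22]]
out = seq[0][2] + seq[1][2]  # -> out = 27

Answer: 27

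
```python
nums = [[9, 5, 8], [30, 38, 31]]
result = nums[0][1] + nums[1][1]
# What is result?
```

Trace (tracking result):
nums = [[9, 5, 8], [30, 38, 31]]  # -> nums = [[9, 5, 8], [30, 38, 31]]
result = nums[0][1] + nums[1][1]  # -> result = 43

Answer: 43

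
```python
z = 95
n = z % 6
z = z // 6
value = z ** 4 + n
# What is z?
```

Trace (tracking z):
z = 95  # -> z = 95
n = z % 6  # -> n = 5
z = z // 6  # -> z = 15
value = z ** 4 + n  # -> value = 50630

Answer: 15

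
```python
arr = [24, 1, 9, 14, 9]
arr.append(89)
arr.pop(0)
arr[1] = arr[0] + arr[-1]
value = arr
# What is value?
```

Answer: [1, 90, 14, 9, 89]

Derivation:
Trace (tracking value):
arr = [24, 1, 9, 14, 9]  # -> arr = [24, 1, 9, 14, 9]
arr.append(89)  # -> arr = [24, 1, 9, 14, 9, 89]
arr.pop(0)  # -> arr = [1, 9, 14, 9, 89]
arr[1] = arr[0] + arr[-1]  # -> arr = [1, 90, 14, 9, 89]
value = arr  # -> value = [1, 90, 14, 9, 89]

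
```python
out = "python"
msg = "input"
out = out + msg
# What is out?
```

Trace (tracking out):
out = 'python'  # -> out = 'python'
msg = 'input'  # -> msg = 'input'
out = out + msg  # -> out = 'pythoninput'

Answer: 'pythoninput'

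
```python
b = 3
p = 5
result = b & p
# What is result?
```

Trace (tracking result):
b = 3  # -> b = 3
p = 5  # -> p = 5
result = b & p  # -> result = 1

Answer: 1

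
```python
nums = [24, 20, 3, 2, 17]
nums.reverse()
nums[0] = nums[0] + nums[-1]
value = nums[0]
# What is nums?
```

Trace (tracking nums):
nums = [24, 20, 3, 2, 17]  # -> nums = [24, 20, 3, 2, 17]
nums.reverse()  # -> nums = [17, 2, 3, 20, 24]
nums[0] = nums[0] + nums[-1]  # -> nums = [41, 2, 3, 20, 24]
value = nums[0]  # -> value = 41

Answer: [41, 2, 3, 20, 24]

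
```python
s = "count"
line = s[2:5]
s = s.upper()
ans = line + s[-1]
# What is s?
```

Answer: 'COUNT'

Derivation:
Trace (tracking s):
s = 'count'  # -> s = 'count'
line = s[2:5]  # -> line = 'unt'
s = s.upper()  # -> s = 'COUNT'
ans = line + s[-1]  # -> ans = 'untT'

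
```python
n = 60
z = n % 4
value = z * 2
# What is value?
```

Trace (tracking value):
n = 60  # -> n = 60
z = n % 4  # -> z = 0
value = z * 2  # -> value = 0

Answer: 0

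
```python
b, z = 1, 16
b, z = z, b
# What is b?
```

Trace (tracking b):
b, z = (1, 16)  # -> b = 1, z = 16
b, z = (z, b)  # -> b = 16, z = 1

Answer: 16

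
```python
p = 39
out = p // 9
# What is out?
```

Trace (tracking out):
p = 39  # -> p = 39
out = p // 9  # -> out = 4

Answer: 4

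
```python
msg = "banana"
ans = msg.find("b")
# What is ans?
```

Answer: 0

Derivation:
Trace (tracking ans):
msg = 'banana'  # -> msg = 'banana'
ans = msg.find('b')  # -> ans = 0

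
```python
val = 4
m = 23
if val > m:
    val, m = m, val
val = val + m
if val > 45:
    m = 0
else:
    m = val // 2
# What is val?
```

Trace (tracking val):
val = 4  # -> val = 4
m = 23  # -> m = 23
if val > m:  # condition is False
val = val + m  # -> val = 27
if val > 45:  # condition is False
else:
    m = val // 2  # -> m = 13

Answer: 27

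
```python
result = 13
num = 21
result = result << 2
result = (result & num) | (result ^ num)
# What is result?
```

Trace (tracking result):
result = 13  # -> result = 13
num = 21  # -> num = 21
result = result << 2  # -> result = 52
result = result & num | result ^ num  # -> result = 53

Answer: 53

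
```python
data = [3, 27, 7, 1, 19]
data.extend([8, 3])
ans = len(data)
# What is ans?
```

Trace (tracking ans):
data = [3, 27, 7, 1, 19]  # -> data = [3, 27, 7, 1, 19]
data.extend([8, 3])  # -> data = [3, 27, 7, 1, 19, 8, 3]
ans = len(data)  # -> ans = 7

Answer: 7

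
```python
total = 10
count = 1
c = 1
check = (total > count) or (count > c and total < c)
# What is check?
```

Answer: True

Derivation:
Trace (tracking check):
total = 10  # -> total = 10
count = 1  # -> count = 1
c = 1  # -> c = 1
check = total > count or (count > c and total < c)  # -> check = True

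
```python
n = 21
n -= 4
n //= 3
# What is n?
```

Trace (tracking n):
n = 21  # -> n = 21
n -= 4  # -> n = 17
n //= 3  # -> n = 5

Answer: 5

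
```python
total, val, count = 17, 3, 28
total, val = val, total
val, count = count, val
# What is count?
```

Answer: 17

Derivation:
Trace (tracking count):
total, val, count = (17, 3, 28)  # -> total = 17, val = 3, count = 28
total, val = (val, total)  # -> total = 3, val = 17
val, count = (count, val)  # -> val = 28, count = 17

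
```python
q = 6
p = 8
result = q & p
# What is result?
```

Trace (tracking result):
q = 6  # -> q = 6
p = 8  # -> p = 8
result = q & p  # -> result = 0

Answer: 0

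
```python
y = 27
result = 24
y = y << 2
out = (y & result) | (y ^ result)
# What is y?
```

Answer: 108

Derivation:
Trace (tracking y):
y = 27  # -> y = 27
result = 24  # -> result = 24
y = y << 2  # -> y = 108
out = y & result | y ^ result  # -> out = 124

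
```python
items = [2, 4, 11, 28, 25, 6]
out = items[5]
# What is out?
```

Answer: 6

Derivation:
Trace (tracking out):
items = [2, 4, 11, 28, 25, 6]  # -> items = [2, 4, 11, 28, 25, 6]
out = items[5]  # -> out = 6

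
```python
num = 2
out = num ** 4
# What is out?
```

Trace (tracking out):
num = 2  # -> num = 2
out = num ** 4  # -> out = 16

Answer: 16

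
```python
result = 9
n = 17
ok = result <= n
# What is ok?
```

Trace (tracking ok):
result = 9  # -> result = 9
n = 17  # -> n = 17
ok = result <= n  # -> ok = True

Answer: True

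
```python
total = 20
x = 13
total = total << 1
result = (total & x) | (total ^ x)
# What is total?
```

Trace (tracking total):
total = 20  # -> total = 20
x = 13  # -> x = 13
total = total << 1  # -> total = 40
result = total & x | total ^ x  # -> result = 45

Answer: 40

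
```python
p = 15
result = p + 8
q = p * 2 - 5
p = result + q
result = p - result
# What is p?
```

Answer: 48

Derivation:
Trace (tracking p):
p = 15  # -> p = 15
result = p + 8  # -> result = 23
q = p * 2 - 5  # -> q = 25
p = result + q  # -> p = 48
result = p - result  # -> result = 25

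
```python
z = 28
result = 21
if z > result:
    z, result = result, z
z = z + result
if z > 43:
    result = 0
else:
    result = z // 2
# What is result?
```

Answer: 0

Derivation:
Trace (tracking result):
z = 28  # -> z = 28
result = 21  # -> result = 21
if z > result:  # condition is True
    z, result = (result, z)  # -> z = 21, result = 28
z = z + result  # -> z = 49
if z > 43:  # condition is True
    result = 0  # -> result = 0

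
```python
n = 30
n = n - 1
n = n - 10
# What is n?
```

Trace (tracking n):
n = 30  # -> n = 30
n = n - 1  # -> n = 29
n = n - 10  # -> n = 19

Answer: 19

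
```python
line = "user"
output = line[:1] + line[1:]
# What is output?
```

Answer: 'user'

Derivation:
Trace (tracking output):
line = 'user'  # -> line = 'user'
output = line[:1] + line[1:]  # -> output = 'user'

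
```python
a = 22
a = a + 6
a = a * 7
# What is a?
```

Trace (tracking a):
a = 22  # -> a = 22
a = a + 6  # -> a = 28
a = a * 7  # -> a = 196

Answer: 196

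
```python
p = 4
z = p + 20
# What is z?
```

Answer: 24

Derivation:
Trace (tracking z):
p = 4  # -> p = 4
z = p + 20  # -> z = 24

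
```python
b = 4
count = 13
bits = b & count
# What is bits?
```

Trace (tracking bits):
b = 4  # -> b = 4
count = 13  # -> count = 13
bits = b & count  # -> bits = 4

Answer: 4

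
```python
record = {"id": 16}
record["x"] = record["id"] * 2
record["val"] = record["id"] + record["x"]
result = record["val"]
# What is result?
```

Trace (tracking result):
record = {'id': 16}  # -> record = {'id': 16}
record['x'] = record['id'] * 2  # -> record = {'id': 16, 'x': 32}
record['val'] = record['id'] + record['x']  # -> record = {'id': 16, 'x': 32, 'val': 48}
result = record['val']  # -> result = 48

Answer: 48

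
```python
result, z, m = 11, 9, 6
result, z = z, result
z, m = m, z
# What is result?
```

Answer: 9

Derivation:
Trace (tracking result):
result, z, m = (11, 9, 6)  # -> result = 11, z = 9, m = 6
result, z = (z, result)  # -> result = 9, z = 11
z, m = (m, z)  # -> z = 6, m = 11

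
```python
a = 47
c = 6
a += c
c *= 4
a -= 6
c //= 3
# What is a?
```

Trace (tracking a):
a = 47  # -> a = 47
c = 6  # -> c = 6
a += c  # -> a = 53
c *= 4  # -> c = 24
a -= 6  # -> a = 47
c //= 3  # -> c = 8

Answer: 47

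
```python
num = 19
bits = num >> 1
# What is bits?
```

Answer: 9

Derivation:
Trace (tracking bits):
num = 19  # -> num = 19
bits = num >> 1  # -> bits = 9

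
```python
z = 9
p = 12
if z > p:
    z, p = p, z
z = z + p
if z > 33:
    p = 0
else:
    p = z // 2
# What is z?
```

Answer: 21

Derivation:
Trace (tracking z):
z = 9  # -> z = 9
p = 12  # -> p = 12
if z > p:  # condition is False
z = z + p  # -> z = 21
if z > 33:  # condition is False
else:
    p = z // 2  # -> p = 10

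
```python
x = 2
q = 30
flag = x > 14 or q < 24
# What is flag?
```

Answer: False

Derivation:
Trace (tracking flag):
x = 2  # -> x = 2
q = 30  # -> q = 30
flag = x > 14 or q < 24  # -> flag = False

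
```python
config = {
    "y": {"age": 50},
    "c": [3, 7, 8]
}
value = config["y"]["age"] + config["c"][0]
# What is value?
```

Trace (tracking value):
config = {'y': {'age': 50}, 'c': [3, 7, 8]}  # -> config = {'y': {'age': 50}, 'c': [3, 7, 8]}
value = config['y']['age'] + config['c'][0]  # -> value = 53

Answer: 53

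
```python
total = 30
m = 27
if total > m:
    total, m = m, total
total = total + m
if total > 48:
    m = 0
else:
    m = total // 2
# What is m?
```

Trace (tracking m):
total = 30  # -> total = 30
m = 27  # -> m = 27
if total > m:  # condition is True
    total, m = (m, total)  # -> total = 27, m = 30
total = total + m  # -> total = 57
if total > 48:  # condition is True
    m = 0  # -> m = 0

Answer: 0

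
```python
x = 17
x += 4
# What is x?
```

Trace (tracking x):
x = 17  # -> x = 17
x += 4  # -> x = 21

Answer: 21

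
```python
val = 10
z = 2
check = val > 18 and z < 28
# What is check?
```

Trace (tracking check):
val = 10  # -> val = 10
z = 2  # -> z = 2
check = val > 18 and z < 28  # -> check = False

Answer: False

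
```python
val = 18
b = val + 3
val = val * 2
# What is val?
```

Trace (tracking val):
val = 18  # -> val = 18
b = val + 3  # -> b = 21
val = val * 2  # -> val = 36

Answer: 36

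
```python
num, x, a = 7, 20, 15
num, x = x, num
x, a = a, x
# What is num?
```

Answer: 20

Derivation:
Trace (tracking num):
num, x, a = (7, 20, 15)  # -> num = 7, x = 20, a = 15
num, x = (x, num)  # -> num = 20, x = 7
x, a = (a, x)  # -> x = 15, a = 7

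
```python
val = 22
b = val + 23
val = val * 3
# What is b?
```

Answer: 45

Derivation:
Trace (tracking b):
val = 22  # -> val = 22
b = val + 23  # -> b = 45
val = val * 3  # -> val = 66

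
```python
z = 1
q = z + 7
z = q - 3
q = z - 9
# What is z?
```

Trace (tracking z):
z = 1  # -> z = 1
q = z + 7  # -> q = 8
z = q - 3  # -> z = 5
q = z - 9  # -> q = -4

Answer: 5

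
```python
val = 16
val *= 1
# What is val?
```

Answer: 16

Derivation:
Trace (tracking val):
val = 16  # -> val = 16
val *= 1  # -> val = 16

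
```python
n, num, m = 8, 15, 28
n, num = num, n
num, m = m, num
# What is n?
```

Trace (tracking n):
n, num, m = (8, 15, 28)  # -> n = 8, num = 15, m = 28
n, num = (num, n)  # -> n = 15, num = 8
num, m = (m, num)  # -> num = 28, m = 8

Answer: 15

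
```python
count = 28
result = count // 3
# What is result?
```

Answer: 9

Derivation:
Trace (tracking result):
count = 28  # -> count = 28
result = count // 3  # -> result = 9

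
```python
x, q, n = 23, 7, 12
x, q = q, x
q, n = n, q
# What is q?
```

Trace (tracking q):
x, q, n = (23, 7, 12)  # -> x = 23, q = 7, n = 12
x, q = (q, x)  # -> x = 7, q = 23
q, n = (n, q)  # -> q = 12, n = 23

Answer: 12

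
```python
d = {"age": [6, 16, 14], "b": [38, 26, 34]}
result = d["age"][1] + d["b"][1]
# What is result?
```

Answer: 42

Derivation:
Trace (tracking result):
d = {'age': [6, 16, 14], 'b': [38, 26, 34]}  # -> d = {'age': [6, 16, 14], 'b': [38, 26, 34]}
result = d['age'][1] + d['b'][1]  # -> result = 42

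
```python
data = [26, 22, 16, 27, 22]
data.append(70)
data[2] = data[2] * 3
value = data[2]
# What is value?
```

Answer: 48

Derivation:
Trace (tracking value):
data = [26, 22, 16, 27, 22]  # -> data = [26, 22, 16, 27, 22]
data.append(70)  # -> data = [26, 22, 16, 27, 22, 70]
data[2] = data[2] * 3  # -> data = [26, 22, 48, 27, 22, 70]
value = data[2]  # -> value = 48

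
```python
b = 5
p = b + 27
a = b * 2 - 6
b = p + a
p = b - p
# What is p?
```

Answer: 4

Derivation:
Trace (tracking p):
b = 5  # -> b = 5
p = b + 27  # -> p = 32
a = b * 2 - 6  # -> a = 4
b = p + a  # -> b = 36
p = b - p  # -> p = 4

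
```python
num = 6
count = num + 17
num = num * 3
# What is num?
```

Answer: 18

Derivation:
Trace (tracking num):
num = 6  # -> num = 6
count = num + 17  # -> count = 23
num = num * 3  # -> num = 18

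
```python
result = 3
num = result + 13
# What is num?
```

Trace (tracking num):
result = 3  # -> result = 3
num = result + 13  # -> num = 16

Answer: 16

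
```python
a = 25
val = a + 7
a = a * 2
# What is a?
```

Trace (tracking a):
a = 25  # -> a = 25
val = a + 7  # -> val = 32
a = a * 2  # -> a = 50

Answer: 50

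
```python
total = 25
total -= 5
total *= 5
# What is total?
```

Answer: 100

Derivation:
Trace (tracking total):
total = 25  # -> total = 25
total -= 5  # -> total = 20
total *= 5  # -> total = 100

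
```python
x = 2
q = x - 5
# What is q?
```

Answer: -3

Derivation:
Trace (tracking q):
x = 2  # -> x = 2
q = x - 5  # -> q = -3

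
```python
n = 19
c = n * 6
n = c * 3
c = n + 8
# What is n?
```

Answer: 342

Derivation:
Trace (tracking n):
n = 19  # -> n = 19
c = n * 6  # -> c = 114
n = c * 3  # -> n = 342
c = n + 8  # -> c = 350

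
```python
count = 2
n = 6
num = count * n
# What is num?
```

Answer: 12

Derivation:
Trace (tracking num):
count = 2  # -> count = 2
n = 6  # -> n = 6
num = count * n  # -> num = 12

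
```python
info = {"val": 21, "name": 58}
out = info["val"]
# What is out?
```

Answer: 21

Derivation:
Trace (tracking out):
info = {'val': 21, 'name': 58}  # -> info = {'val': 21, 'name': 58}
out = info['val']  # -> out = 21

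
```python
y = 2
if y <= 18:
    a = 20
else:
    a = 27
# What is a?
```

Answer: 20

Derivation:
Trace (tracking a):
y = 2  # -> y = 2
if y <= 18:  # condition is True
    a = 20  # -> a = 20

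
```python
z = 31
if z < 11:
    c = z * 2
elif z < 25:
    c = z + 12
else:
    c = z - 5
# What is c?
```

Trace (tracking c):
z = 31  # -> z = 31
if z < 11:  # condition is False
elif z < 25:  # condition is False
else:
    c = z - 5  # -> c = 26

Answer: 26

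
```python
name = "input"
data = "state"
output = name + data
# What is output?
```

Trace (tracking output):
name = 'input'  # -> name = 'input'
data = 'state'  # -> data = 'state'
output = name + data  # -> output = 'inputstate'

Answer: 'inputstate'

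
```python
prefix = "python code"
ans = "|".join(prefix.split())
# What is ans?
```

Answer: 'python|code'

Derivation:
Trace (tracking ans):
prefix = 'python code'  # -> prefix = 'python code'
ans = '|'.join(prefix.split())  # -> ans = 'python|code'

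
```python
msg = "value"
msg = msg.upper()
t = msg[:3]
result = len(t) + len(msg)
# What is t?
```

Trace (tracking t):
msg = 'value'  # -> msg = 'value'
msg = msg.upper()  # -> msg = 'VALUE'
t = msg[:3]  # -> t = 'VAL'
result = len(t) + len(msg)  # -> result = 8

Answer: 'VAL'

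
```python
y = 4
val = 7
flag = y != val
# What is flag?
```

Answer: True

Derivation:
Trace (tracking flag):
y = 4  # -> y = 4
val = 7  # -> val = 7
flag = y != val  # -> flag = True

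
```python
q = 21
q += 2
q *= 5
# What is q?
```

Answer: 115

Derivation:
Trace (tracking q):
q = 21  # -> q = 21
q += 2  # -> q = 23
q *= 5  # -> q = 115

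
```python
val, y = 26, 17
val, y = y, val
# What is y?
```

Answer: 26

Derivation:
Trace (tracking y):
val, y = (26, 17)  # -> val = 26, y = 17
val, y = (y, val)  # -> val = 17, y = 26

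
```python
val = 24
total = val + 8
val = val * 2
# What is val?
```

Answer: 48

Derivation:
Trace (tracking val):
val = 24  # -> val = 24
total = val + 8  # -> total = 32
val = val * 2  # -> val = 48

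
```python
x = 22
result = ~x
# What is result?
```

Answer: -23

Derivation:
Trace (tracking result):
x = 22  # -> x = 22
result = ~x  # -> result = -23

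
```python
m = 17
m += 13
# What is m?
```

Answer: 30

Derivation:
Trace (tracking m):
m = 17  # -> m = 17
m += 13  # -> m = 30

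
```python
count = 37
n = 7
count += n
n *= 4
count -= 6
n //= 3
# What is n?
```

Answer: 9

Derivation:
Trace (tracking n):
count = 37  # -> count = 37
n = 7  # -> n = 7
count += n  # -> count = 44
n *= 4  # -> n = 28
count -= 6  # -> count = 38
n //= 3  # -> n = 9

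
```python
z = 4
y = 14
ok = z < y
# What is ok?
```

Trace (tracking ok):
z = 4  # -> z = 4
y = 14  # -> y = 14
ok = z < y  # -> ok = True

Answer: True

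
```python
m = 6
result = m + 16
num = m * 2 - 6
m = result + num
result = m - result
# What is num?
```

Answer: 6

Derivation:
Trace (tracking num):
m = 6  # -> m = 6
result = m + 16  # -> result = 22
num = m * 2 - 6  # -> num = 6
m = result + num  # -> m = 28
result = m - result  # -> result = 6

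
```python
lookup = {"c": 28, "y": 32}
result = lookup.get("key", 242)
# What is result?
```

Trace (tracking result):
lookup = {'c': 28, 'y': 32}  # -> lookup = {'c': 28, 'y': 32}
result = lookup.get('key', 242)  # -> result = 242

Answer: 242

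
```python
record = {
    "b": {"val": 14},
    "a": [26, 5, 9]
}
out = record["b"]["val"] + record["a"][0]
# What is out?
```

Answer: 40

Derivation:
Trace (tracking out):
record = {'b': {'val': 14}, 'a': [26, 5, 9]}  # -> record = {'b': {'val': 14}, 'a': [26, 5, 9]}
out = record['b']['val'] + record['a'][0]  # -> out = 40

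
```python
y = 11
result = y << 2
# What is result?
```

Answer: 44

Derivation:
Trace (tracking result):
y = 11  # -> y = 11
result = y << 2  # -> result = 44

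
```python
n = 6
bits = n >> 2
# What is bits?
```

Trace (tracking bits):
n = 6  # -> n = 6
bits = n >> 2  # -> bits = 1

Answer: 1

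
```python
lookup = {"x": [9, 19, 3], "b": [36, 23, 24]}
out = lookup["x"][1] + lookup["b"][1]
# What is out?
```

Answer: 42

Derivation:
Trace (tracking out):
lookup = {'x': [9, 19, 3], 'b': [36, 23, 24]}  # -> lookup = {'x': [9, 19, 3], 'b': [36, 23, 24]}
out = lookup['x'][1] + lookup['b'][1]  # -> out = 42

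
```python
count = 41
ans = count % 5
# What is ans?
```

Answer: 1

Derivation:
Trace (tracking ans):
count = 41  # -> count = 41
ans = count % 5  # -> ans = 1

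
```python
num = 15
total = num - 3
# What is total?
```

Answer: 12

Derivation:
Trace (tracking total):
num = 15  # -> num = 15
total = num - 3  # -> total = 12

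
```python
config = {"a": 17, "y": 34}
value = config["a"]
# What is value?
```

Answer: 17

Derivation:
Trace (tracking value):
config = {'a': 17, 'y': 34}  # -> config = {'a': 17, 'y': 34}
value = config['a']  # -> value = 17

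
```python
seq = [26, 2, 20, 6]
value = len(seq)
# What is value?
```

Answer: 4

Derivation:
Trace (tracking value):
seq = [26, 2, 20, 6]  # -> seq = [26, 2, 20, 6]
value = len(seq)  # -> value = 4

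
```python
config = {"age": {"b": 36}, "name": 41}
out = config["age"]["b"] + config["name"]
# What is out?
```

Answer: 77

Derivation:
Trace (tracking out):
config = {'age': {'b': 36}, 'name': 41}  # -> config = {'age': {'b': 36}, 'name': 41}
out = config['age']['b'] + config['name']  # -> out = 77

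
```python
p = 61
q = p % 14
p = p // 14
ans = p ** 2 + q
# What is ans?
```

Trace (tracking ans):
p = 61  # -> p = 61
q = p % 14  # -> q = 5
p = p // 14  # -> p = 4
ans = p ** 2 + q  # -> ans = 21

Answer: 21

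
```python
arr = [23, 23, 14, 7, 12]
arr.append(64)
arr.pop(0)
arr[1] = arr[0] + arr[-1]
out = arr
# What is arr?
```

Answer: [23, 87, 7, 12, 64]

Derivation:
Trace (tracking arr):
arr = [23, 23, 14, 7, 12]  # -> arr = [23, 23, 14, 7, 12]
arr.append(64)  # -> arr = [23, 23, 14, 7, 12, 64]
arr.pop(0)  # -> arr = [23, 14, 7, 12, 64]
arr[1] = arr[0] + arr[-1]  # -> arr = [23, 87, 7, 12, 64]
out = arr  # -> out = [23, 87, 7, 12, 64]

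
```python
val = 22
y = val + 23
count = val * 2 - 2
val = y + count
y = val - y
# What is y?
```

Trace (tracking y):
val = 22  # -> val = 22
y = val + 23  # -> y = 45
count = val * 2 - 2  # -> count = 42
val = y + count  # -> val = 87
y = val - y  # -> y = 42

Answer: 42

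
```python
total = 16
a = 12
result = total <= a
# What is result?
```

Trace (tracking result):
total = 16  # -> total = 16
a = 12  # -> a = 12
result = total <= a  # -> result = False

Answer: False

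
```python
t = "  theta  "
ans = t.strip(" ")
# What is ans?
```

Answer: 'theta'

Derivation:
Trace (tracking ans):
t = '  theta  '  # -> t = '  theta  '
ans = t.strip(' ')  # -> ans = 'theta'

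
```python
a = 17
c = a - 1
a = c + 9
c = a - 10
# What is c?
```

Trace (tracking c):
a = 17  # -> a = 17
c = a - 1  # -> c = 16
a = c + 9  # -> a = 25
c = a - 10  # -> c = 15

Answer: 15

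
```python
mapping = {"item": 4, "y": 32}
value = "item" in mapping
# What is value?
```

Trace (tracking value):
mapping = {'item': 4, 'y': 32}  # -> mapping = {'item': 4, 'y': 32}
value = 'item' in mapping  # -> value = True

Answer: True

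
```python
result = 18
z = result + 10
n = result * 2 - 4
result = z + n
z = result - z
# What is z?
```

Answer: 32

Derivation:
Trace (tracking z):
result = 18  # -> result = 18
z = result + 10  # -> z = 28
n = result * 2 - 4  # -> n = 32
result = z + n  # -> result = 60
z = result - z  # -> z = 32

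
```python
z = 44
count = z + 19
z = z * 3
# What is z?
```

Answer: 132

Derivation:
Trace (tracking z):
z = 44  # -> z = 44
count = z + 19  # -> count = 63
z = z * 3  # -> z = 132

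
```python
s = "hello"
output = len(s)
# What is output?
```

Answer: 5

Derivation:
Trace (tracking output):
s = 'hello'  # -> s = 'hello'
output = len(s)  # -> output = 5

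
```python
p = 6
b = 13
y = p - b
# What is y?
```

Answer: -7

Derivation:
Trace (tracking y):
p = 6  # -> p = 6
b = 13  # -> b = 13
y = p - b  # -> y = -7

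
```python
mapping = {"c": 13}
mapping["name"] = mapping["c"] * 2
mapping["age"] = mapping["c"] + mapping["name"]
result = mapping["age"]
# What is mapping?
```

Answer: {'c': 13, 'name': 26, 'age': 39}

Derivation:
Trace (tracking mapping):
mapping = {'c': 13}  # -> mapping = {'c': 13}
mapping['name'] = mapping['c'] * 2  # -> mapping = {'c': 13, 'name': 26}
mapping['age'] = mapping['c'] + mapping['name']  # -> mapping = {'c': 13, 'name': 26, 'age': 39}
result = mapping['age']  # -> result = 39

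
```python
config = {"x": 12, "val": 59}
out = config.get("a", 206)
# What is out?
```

Answer: 206

Derivation:
Trace (tracking out):
config = {'x': 12, 'val': 59}  # -> config = {'x': 12, 'val': 59}
out = config.get('a', 206)  # -> out = 206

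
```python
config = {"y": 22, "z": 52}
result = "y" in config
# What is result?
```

Trace (tracking result):
config = {'y': 22, 'z': 52}  # -> config = {'y': 22, 'z': 52}
result = 'y' in config  # -> result = True

Answer: True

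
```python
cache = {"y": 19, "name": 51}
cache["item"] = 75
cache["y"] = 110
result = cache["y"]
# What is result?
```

Answer: 110

Derivation:
Trace (tracking result):
cache = {'y': 19, 'name': 51}  # -> cache = {'y': 19, 'name': 51}
cache['item'] = 75  # -> cache = {'y': 19, 'name': 51, 'item': 75}
cache['y'] = 110  # -> cache = {'y': 110, 'name': 51, 'item': 75}
result = cache['y']  # -> result = 110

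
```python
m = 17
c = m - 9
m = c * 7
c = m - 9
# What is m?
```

Answer: 56

Derivation:
Trace (tracking m):
m = 17  # -> m = 17
c = m - 9  # -> c = 8
m = c * 7  # -> m = 56
c = m - 9  # -> c = 47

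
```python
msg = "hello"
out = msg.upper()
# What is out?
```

Trace (tracking out):
msg = 'hello'  # -> msg = 'hello'
out = msg.upper()  # -> out = 'HELLO'

Answer: 'HELLO'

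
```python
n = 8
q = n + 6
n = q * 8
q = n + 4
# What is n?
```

Trace (tracking n):
n = 8  # -> n = 8
q = n + 6  # -> q = 14
n = q * 8  # -> n = 112
q = n + 4  # -> q = 116

Answer: 112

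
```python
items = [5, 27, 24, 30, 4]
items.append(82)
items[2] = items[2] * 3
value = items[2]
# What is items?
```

Answer: [5, 27, 72, 30, 4, 82]

Derivation:
Trace (tracking items):
items = [5, 27, 24, 30, 4]  # -> items = [5, 27, 24, 30, 4]
items.append(82)  # -> items = [5, 27, 24, 30, 4, 82]
items[2] = items[2] * 3  # -> items = [5, 27, 72, 30, 4, 82]
value = items[2]  # -> value = 72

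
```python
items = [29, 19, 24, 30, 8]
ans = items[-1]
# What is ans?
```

Answer: 8

Derivation:
Trace (tracking ans):
items = [29, 19, 24, 30, 8]  # -> items = [29, 19, 24, 30, 8]
ans = items[-1]  # -> ans = 8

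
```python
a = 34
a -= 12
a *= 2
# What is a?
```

Answer: 44

Derivation:
Trace (tracking a):
a = 34  # -> a = 34
a -= 12  # -> a = 22
a *= 2  # -> a = 44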